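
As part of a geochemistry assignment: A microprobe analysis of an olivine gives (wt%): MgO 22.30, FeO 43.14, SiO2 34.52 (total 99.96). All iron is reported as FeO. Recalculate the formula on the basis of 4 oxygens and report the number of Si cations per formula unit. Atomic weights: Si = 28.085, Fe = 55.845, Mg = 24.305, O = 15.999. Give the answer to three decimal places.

0.998 Si apfu

22.30 wt% MgO ÷ 40.304 g/mol = 0.55329 mol, giving 0.55329 Mg and 0.55329 O.
43.14 wt% FeO ÷ 71.844 g/mol = 0.60047 mol, giving 0.60047 Fe and 0.60047 O.
34.52 wt% SiO2 ÷ 60.083 g/mol = 0.57454 mol, giving 0.57454 Si and 1.14908 O.
Oxygen sums to 2.30284; scaling by 4/2.30284 = 1.73699 puts the formula on 4 O.
Si: 0.57454 × 1.73699 = 0.998 atoms per formula unit.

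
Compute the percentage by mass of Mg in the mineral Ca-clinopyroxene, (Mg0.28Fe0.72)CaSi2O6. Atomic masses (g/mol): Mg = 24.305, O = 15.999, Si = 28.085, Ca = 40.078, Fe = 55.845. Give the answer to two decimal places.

Formula mass = 0.28·24.305 + 0.72·55.845 + 1·40.078 + 2·28.085 + 6·15.999 = 239.256 g/mol, of which 6.805 g is Mg.
So Mg makes up 6.805/239.256 = 0.0284 of the mass, i.e. 2.84%.

2.84 mass %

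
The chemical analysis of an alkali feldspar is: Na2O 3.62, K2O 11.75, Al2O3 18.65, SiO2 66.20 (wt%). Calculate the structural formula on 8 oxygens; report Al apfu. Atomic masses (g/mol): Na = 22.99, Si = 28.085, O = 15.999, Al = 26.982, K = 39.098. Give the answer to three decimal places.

0.997 Al apfu

3.62 wt% Na2O ÷ 61.979 g/mol = 0.05841 mol, giving 0.11682 Na and 0.05841 O.
11.75 wt% K2O ÷ 94.195 g/mol = 0.12474 mol, giving 0.24948 K and 0.12474 O.
18.65 wt% Al2O3 ÷ 101.961 g/mol = 0.18291 mol, giving 0.36582 Al and 0.54873 O.
66.20 wt% SiO2 ÷ 60.083 g/mol = 1.10181 mol, giving 1.10181 Si and 2.20362 O.
Oxygen sums to 2.93550; scaling by 8/2.93550 = 2.72526 puts the formula on 8 O.
Al: 0.36582 × 2.72526 = 0.997 atoms per formula unit.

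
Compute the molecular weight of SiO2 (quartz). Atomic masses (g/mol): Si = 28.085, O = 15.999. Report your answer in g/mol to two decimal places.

M = 1×28.085 + 2×15.999

60.08 g/mol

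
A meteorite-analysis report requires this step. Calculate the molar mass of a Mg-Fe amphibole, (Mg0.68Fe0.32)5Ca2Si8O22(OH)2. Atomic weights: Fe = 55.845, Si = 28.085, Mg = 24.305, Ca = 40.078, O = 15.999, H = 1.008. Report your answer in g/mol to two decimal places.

M = 3.40(24.305) + 1.60(55.845) + 2(40.078) + 8(28.085) + 24(15.999) + 2(1.008)

862.82 g/mol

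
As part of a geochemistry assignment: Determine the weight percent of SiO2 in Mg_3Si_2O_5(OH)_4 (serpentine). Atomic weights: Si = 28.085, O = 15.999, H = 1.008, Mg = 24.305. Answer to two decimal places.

Molar mass of Mg_3Si_2O_5(OH)_4 = 3×24.305 + 2×28.085 + 9×15.999 + 4×1.008 = 277.108 g/mol.
Each formula unit contains 2 Si, equivalent to 2/1 = 2.0000 mol SiO2.
M(SiO2) = 1×28.085 + 2×15.999 = 60.083 g/mol.
Mass of SiO2 per formula unit = 2.0000 × 60.083 = 120.166 g.
SiO2 wt% = 120.166 / 277.108 × 100 = 43.36%.

43.36 wt%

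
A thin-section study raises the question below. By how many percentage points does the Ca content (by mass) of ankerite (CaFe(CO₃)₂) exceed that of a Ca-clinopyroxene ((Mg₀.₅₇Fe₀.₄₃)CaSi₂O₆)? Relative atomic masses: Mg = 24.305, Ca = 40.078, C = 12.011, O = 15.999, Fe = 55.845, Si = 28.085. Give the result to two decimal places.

1.14 percentage points

Ca in CaFe(CO₃)₂: molar mass 215.939 g/mol; 1×40.078 = 40.078 g → 18.56 wt%.
Ca in (Mg₀.₅₇Fe₀.₄₃)CaSi₂O₆: molar mass 230.109 g/mol; 1×40.078 = 40.078 g → 17.42 wt%.
Difference = 18.56 − 17.42 = 1.14 percentage points.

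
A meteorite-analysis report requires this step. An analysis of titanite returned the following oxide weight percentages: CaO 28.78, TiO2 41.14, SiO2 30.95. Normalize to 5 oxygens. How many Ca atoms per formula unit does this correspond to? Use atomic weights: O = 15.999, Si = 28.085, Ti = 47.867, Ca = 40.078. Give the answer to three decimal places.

CaO: 28.78/56.077 = 0.51322 mol → 0.51322 mol Ca, 0.51322 mol O.
TiO2: 41.14/79.865 = 0.51512 mol → 0.51512 mol Ti, 1.03024 mol O.
SiO2: 30.95/60.083 = 0.51512 mol → 0.51512 mol Si, 1.03024 mol O.
Total oxygen = 2.57370 mol. Normalization factor = 5/2.57370 = 1.94273.
Ca per 5 O = 0.51322 × 1.94273 = 0.997.

0.997 Ca apfu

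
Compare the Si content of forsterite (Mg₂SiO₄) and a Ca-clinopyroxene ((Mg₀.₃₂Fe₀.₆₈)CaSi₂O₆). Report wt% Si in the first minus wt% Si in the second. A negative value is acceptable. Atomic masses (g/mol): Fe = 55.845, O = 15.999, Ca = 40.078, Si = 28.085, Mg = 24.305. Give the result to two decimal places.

Si in Mg₂SiO₄: molar mass 140.691 g/mol; 1×28.085 = 28.085 g → 19.96 wt%.
Si in (Mg₀.₃₂Fe₀.₆₈)CaSi₂O₆: molar mass 237.994 g/mol; 2×28.085 = 56.170 g → 23.60 wt%.
Difference = 19.96 − 23.60 = -3.64 percentage points.

-3.64 percentage points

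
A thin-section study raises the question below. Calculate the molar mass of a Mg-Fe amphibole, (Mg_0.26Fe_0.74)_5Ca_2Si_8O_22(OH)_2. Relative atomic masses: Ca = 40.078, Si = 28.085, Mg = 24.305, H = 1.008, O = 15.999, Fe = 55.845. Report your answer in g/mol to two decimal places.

929.05 g/mol

Mg: 1.30 × 24.305 = 31.5965
Fe: 3.70 × 55.845 = 206.6265
Ca: 2 × 40.078 = 80.1560
Si: 8 × 28.085 = 224.6800
O: 24 × 15.999 = 383.9760
H: 2 × 1.008 = 2.0160
Summing the contributions gives the formula mass.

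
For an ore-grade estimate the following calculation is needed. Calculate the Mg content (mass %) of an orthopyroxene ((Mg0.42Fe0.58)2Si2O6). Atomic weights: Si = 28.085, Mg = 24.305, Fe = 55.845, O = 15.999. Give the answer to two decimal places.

Molar mass of (Mg0.42Fe0.58)2Si2O6: 0.84*24.305 + 1.16*55.845 + 2*28.085 + 6*15.999 = 237.360 g/mol.
Mass of Mg per formula unit: 0.84 × 24.305 = 20.416 g.
Weight fraction Mg = 20.416 / 237.360 = 0.0860.

8.60 mass %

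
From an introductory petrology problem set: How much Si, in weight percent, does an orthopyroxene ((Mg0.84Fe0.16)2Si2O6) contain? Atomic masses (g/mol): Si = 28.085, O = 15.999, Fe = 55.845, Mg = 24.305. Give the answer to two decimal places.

26.64 weight percent

M((Mg0.84Fe0.16)2Si2O6) = 210.867 g/mol.
Si contributes 2 × 28.085 = 56.170 g per mole.
56.170/210.867 = 0.2664 → 26.64%.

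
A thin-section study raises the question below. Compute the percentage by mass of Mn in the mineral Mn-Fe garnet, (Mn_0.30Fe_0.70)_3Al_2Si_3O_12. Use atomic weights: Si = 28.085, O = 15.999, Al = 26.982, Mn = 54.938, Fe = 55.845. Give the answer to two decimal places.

Formula mass = 0.90×54.938 + 2.10×55.845 + 2×26.982 + 3×28.085 + 12×15.999 = 496.926 g/mol, of which 49.444 g is Mn.
So Mn makes up 49.444/496.926 = 0.0995 of the mass, i.e. 9.95%.

9.95 wt%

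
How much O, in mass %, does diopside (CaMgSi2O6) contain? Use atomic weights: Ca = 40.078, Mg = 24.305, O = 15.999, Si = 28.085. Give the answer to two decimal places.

44.33 mass %

Molar mass of CaMgSi2O6: 1×40.078 + 1×24.305 + 2×28.085 + 6×15.999 = 216.547 g/mol.
Mass of O per formula unit: 6 × 15.999 = 95.994 g.
Weight fraction O = 95.994 / 216.547 = 0.4433.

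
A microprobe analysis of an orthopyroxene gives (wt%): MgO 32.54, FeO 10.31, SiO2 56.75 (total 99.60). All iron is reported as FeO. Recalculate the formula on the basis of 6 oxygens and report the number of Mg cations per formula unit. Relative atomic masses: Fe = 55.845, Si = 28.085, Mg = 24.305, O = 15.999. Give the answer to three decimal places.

1.706 Mg apfu

MgO (M=40.304): mol = 0.80736; Mg = 0.80736, O = 0.80736.
FeO (M=71.844): mol = 0.14351; Fe = 0.14351, O = 0.14351.
SiO2 (M=60.083): mol = 0.94453; Si = 0.94453, O = 1.88906.
ΣO = 2.83993; factor = 6/ΣO = 2.11273.
Mg apfu = 0.80736 × 2.11273 = 1.706.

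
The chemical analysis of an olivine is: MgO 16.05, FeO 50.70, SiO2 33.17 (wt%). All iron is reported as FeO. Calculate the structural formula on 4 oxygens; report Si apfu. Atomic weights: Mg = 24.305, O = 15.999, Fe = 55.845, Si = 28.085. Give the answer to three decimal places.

1.000 Si apfu

MgO (M=40.304): mol = 0.39822; Mg = 0.39822, O = 0.39822.
FeO (M=71.844): mol = 0.70570; Fe = 0.70570, O = 0.70570.
SiO2 (M=60.083): mol = 0.55207; Si = 0.55207, O = 1.10414.
ΣO = 2.20806; factor = 4/ΣO = 1.81154.
Si apfu = 0.55207 × 1.81154 = 1.000.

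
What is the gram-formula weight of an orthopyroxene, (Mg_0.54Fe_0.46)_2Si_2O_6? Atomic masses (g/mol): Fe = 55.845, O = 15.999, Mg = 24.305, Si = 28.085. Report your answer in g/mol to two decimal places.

229.79 g/mol

The formula mass is the sum 1.08(24.305) + 0.92(55.845) + 2(28.085) + 6(15.999).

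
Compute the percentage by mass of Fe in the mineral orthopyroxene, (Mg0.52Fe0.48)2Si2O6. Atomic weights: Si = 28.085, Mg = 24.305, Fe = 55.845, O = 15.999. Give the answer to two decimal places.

23.20 mass %

Formula mass = 1.04*24.305 + 0.96*55.845 + 2*28.085 + 6*15.999 = 231.052 g/mol, of which 53.611 g is Fe.
So Fe makes up 53.611/231.052 = 0.2320 of the mass, i.e. 23.20%.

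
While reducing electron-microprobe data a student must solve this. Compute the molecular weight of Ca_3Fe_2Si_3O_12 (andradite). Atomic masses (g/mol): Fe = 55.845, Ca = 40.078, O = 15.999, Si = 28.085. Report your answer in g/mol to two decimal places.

508.17 g/mol

The formula mass is the sum 3*40.078 + 2*55.845 + 3*28.085 + 12*15.999.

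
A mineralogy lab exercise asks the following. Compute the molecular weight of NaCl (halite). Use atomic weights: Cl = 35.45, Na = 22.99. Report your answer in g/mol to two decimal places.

M = 1*22.99 + 1*35.45

58.44 g/mol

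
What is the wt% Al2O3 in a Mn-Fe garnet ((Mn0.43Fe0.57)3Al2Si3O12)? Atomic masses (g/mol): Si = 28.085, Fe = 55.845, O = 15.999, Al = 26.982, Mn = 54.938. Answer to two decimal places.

20.53 wt%

Molar mass of (Mn0.43Fe0.57)3Al2Si3O12 = 1.29·54.938 + 1.71·55.845 + 2·26.982 + 3·28.085 + 12·15.999 = 496.572 g/mol.
Each formula unit contains 2 Al, equivalent to 2/2 = 1.0000 mol Al2O3.
M(Al2O3) = 2×26.982 + 3×15.999 = 101.961 g/mol.
Mass of Al2O3 per formula unit = 1.0000 × 101.961 = 101.961 g.
Al2O3 wt% = 101.961 / 496.572 × 100 = 20.53%.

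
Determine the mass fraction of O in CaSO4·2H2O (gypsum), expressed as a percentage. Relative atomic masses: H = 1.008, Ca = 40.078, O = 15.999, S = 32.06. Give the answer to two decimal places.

M(CaSO4·2H2O) = 172.164 g/mol.
O contributes 6 × 15.999 = 95.994 g per mole.
95.994/172.164 = 0.5576 → 55.76%.

55.76 weight percent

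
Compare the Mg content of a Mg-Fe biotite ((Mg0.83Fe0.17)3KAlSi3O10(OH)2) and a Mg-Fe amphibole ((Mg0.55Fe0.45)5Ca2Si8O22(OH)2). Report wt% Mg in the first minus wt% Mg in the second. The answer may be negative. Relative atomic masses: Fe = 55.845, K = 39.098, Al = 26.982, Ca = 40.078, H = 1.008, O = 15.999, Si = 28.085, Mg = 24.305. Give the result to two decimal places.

First mineral: 60.519 g Mg in 433.339 g formula = 13.97 wt% Mg.
Second mineral: 66.839 g Mg in 883.318 g formula = 7.57 wt% Mg.
13.97% − 7.57% gives a difference of 6.40 percentage points.

6.40 percentage points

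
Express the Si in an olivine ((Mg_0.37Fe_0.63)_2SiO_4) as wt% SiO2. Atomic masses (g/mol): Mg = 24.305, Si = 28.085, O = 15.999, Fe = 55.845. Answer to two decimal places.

Molar mass of (Mg_0.37Fe_0.63)_2SiO_4 = 0.74*24.305 + 1.26*55.845 + 1*28.085 + 4*15.999 = 180.431 g/mol.
Each formula unit contains 1 Si, equivalent to 1/1 = 1.0000 mol SiO2.
M(SiO2) = 1×28.085 + 2×15.999 = 60.083 g/mol.
Mass of SiO2 per formula unit = 1.0000 × 60.083 = 60.083 g.
SiO2 wt% = 60.083 / 180.431 × 100 = 33.30%.

33.30 wt%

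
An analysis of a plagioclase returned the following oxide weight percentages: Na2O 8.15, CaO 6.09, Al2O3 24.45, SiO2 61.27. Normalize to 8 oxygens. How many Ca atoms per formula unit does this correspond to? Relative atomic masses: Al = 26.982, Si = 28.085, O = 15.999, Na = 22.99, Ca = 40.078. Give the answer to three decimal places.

0.290 Ca apfu

Na2O (M=61.979): mol = 0.13150; Na = 0.26300, O = 0.13150.
CaO (M=56.077): mol = 0.10860; Ca = 0.10860, O = 0.10860.
Al2O3 (M=101.961): mol = 0.23980; Al = 0.47960, O = 0.71940.
SiO2 (M=60.083): mol = 1.01976; Si = 1.01976, O = 2.03952.
ΣO = 2.99902; factor = 8/ΣO = 2.66754.
Ca apfu = 0.10860 × 2.66754 = 0.290.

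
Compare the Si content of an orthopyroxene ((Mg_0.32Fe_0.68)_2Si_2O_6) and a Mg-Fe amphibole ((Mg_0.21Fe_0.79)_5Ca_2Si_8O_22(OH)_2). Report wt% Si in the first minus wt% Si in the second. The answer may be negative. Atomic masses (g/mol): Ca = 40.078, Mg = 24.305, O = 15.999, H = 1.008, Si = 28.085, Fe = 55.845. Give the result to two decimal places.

M((Mg_0.32Fe_0.68)_2Si_2O_6) = 243.668 g/mol, so wt% Si = 56.170/243.668 × 100 = 23.05%.
M((Mg_0.21Fe_0.79)_5Ca_2Si_8O_22(OH)_2) = 936.936 g/mol, so wt% Si = 224.680/936.936 × 100 = 23.98%.
23.05 − 23.98 = -0.93 pp.

-0.93 percentage points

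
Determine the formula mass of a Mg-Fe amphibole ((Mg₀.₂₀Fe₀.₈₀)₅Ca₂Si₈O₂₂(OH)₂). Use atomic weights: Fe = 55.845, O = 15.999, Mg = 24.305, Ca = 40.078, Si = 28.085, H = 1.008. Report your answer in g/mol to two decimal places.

938.51 g/mol

The formula mass is the sum 1×24.305 + 4×55.845 + 2×40.078 + 8×28.085 + 24×15.999 + 2×1.008.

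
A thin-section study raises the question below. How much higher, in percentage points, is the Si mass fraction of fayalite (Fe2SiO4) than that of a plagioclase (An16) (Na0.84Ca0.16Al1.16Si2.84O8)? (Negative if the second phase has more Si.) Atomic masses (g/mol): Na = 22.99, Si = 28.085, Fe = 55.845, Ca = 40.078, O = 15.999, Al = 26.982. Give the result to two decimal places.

-16.34 percentage points

First mineral: 28.085 g Si in 203.771 g formula = 13.78 wt% Si.
Second mineral: 79.761 g Si in 264.777 g formula = 30.12 wt% Si.
13.78% − 30.12% gives a difference of -16.34 percentage points.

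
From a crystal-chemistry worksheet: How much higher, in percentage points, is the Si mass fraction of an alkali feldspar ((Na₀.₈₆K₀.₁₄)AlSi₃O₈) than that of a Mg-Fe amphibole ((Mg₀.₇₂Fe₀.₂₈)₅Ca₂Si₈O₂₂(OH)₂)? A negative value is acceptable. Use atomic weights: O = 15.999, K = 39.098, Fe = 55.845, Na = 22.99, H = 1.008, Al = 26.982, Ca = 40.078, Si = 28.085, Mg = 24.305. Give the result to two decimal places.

5.63 percentage points

Si in (Na₀.₈₆K₀.₁₄)AlSi₃O₈: molar mass 264.474 g/mol; 3×28.085 = 84.255 g → 31.86 wt%.
Si in (Mg₀.₇₂Fe₀.₂₈)₅Ca₂Si₈O₂₂(OH)₂: molar mass 856.509 g/mol; 8×28.085 = 224.680 g → 26.23 wt%.
Difference = 31.86 − 26.23 = 5.63 percentage points.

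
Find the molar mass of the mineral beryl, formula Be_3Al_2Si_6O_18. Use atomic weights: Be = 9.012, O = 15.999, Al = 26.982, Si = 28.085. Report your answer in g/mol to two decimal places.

The formula mass is the sum 3·9.012 + 2·26.982 + 6·28.085 + 18·15.999.

537.49 g/mol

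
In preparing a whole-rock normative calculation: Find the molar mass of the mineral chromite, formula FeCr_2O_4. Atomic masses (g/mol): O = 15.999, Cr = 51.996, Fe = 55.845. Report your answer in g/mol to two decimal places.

Fe: 1 × 55.845 = 55.8450
Cr: 2 × 51.996 = 103.9920
O: 4 × 15.999 = 63.9960
Summing the contributions gives the formula mass.

223.83 g/mol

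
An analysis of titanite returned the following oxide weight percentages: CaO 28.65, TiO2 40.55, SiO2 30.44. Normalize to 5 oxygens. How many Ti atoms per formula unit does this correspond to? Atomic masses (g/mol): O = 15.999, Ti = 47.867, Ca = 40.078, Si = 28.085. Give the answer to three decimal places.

1.000 Ti apfu

28.65 wt% CaO ÷ 56.077 g/mol = 0.51090 mol, giving 0.51090 Ca and 0.51090 O.
40.55 wt% TiO2 ÷ 79.865 g/mol = 0.50773 mol, giving 0.50773 Ti and 1.01546 O.
30.44 wt% SiO2 ÷ 60.083 g/mol = 0.50663 mol, giving 0.50663 Si and 1.01326 O.
Oxygen sums to 2.53962; scaling by 5/2.53962 = 1.96880 puts the formula on 5 O.
Ti: 0.50773 × 1.96880 = 1.000 atoms per formula unit.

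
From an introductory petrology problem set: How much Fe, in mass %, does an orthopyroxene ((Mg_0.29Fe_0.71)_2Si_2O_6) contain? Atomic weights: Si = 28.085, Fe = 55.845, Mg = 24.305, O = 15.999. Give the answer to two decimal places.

Molar mass of (Mg_0.29Fe_0.71)_2Si_2O_6: 0.58*24.305 + 1.42*55.845 + 2*28.085 + 6*15.999 = 245.561 g/mol.
Mass of Fe per formula unit: 1.42 × 55.845 = 79.300 g.
Weight fraction Fe = 79.300 / 245.561 = 0.3229.

32.29 mass %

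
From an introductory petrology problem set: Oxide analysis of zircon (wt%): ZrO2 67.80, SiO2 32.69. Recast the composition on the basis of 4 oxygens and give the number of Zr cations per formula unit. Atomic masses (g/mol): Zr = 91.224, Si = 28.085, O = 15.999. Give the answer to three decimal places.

1.006 Zr apfu

ZrO2 (M=123.222): mol = 0.55023; Zr = 0.55023, O = 1.10046.
SiO2 (M=60.083): mol = 0.54408; Si = 0.54408, O = 1.08816.
ΣO = 2.18862; factor = 4/ΣO = 1.82764.
Zr apfu = 0.55023 × 1.82764 = 1.006.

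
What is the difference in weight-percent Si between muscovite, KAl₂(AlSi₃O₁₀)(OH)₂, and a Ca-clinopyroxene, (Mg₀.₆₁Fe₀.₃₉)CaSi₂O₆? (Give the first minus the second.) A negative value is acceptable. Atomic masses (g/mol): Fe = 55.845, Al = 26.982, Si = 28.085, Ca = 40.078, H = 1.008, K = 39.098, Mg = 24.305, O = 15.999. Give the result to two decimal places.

-3.39 percentage points

First mineral: 84.255 g Si in 398.303 g formula = 21.15 wt% Si.
Second mineral: 56.170 g Si in 228.848 g formula = 24.54 wt% Si.
21.15% − 24.54% gives a difference of -3.39 percentage points.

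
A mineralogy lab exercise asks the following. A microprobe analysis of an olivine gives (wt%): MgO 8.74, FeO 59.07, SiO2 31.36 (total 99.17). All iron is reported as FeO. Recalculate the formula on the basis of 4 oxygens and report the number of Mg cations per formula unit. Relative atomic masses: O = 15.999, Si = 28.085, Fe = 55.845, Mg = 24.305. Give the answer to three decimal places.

MgO (M=40.304): mol = 0.21685; Mg = 0.21685, O = 0.21685.
FeO (M=71.844): mol = 0.82220; Fe = 0.82220, O = 0.82220.
SiO2 (M=60.083): mol = 0.52194; Si = 0.52194, O = 1.04388.
ΣO = 2.08293; factor = 4/ΣO = 1.92037.
Mg apfu = 0.21685 × 1.92037 = 0.416.

0.416 Mg apfu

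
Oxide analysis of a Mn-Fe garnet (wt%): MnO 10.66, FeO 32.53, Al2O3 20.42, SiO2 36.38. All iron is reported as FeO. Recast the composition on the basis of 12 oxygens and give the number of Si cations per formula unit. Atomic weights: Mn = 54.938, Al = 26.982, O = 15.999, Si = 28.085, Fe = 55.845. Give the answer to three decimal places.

MnO (M=70.937): mol = 0.15027; Mn = 0.15027, O = 0.15027.
FeO (M=71.844): mol = 0.45279; Fe = 0.45279, O = 0.45279.
Al2O3 (M=101.961): mol = 0.20027; Al = 0.40054, O = 0.60081.
SiO2 (M=60.083): mol = 0.60550; Si = 0.60550, O = 1.21100.
ΣO = 2.41487; factor = 12/ΣO = 4.96921.
Si apfu = 0.60550 × 4.96921 = 3.009.

3.009 Si apfu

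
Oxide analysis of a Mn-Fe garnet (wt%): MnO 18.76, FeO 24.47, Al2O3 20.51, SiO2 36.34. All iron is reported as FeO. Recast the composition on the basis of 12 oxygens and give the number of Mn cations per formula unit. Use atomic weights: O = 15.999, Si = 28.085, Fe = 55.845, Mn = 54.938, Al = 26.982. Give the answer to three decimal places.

1.312 Mn apfu

MnO (M=70.937): mol = 0.26446; Mn = 0.26446, O = 0.26446.
FeO (M=71.844): mol = 0.34060; Fe = 0.34060, O = 0.34060.
Al2O3 (M=101.961): mol = 0.20116; Al = 0.40232, O = 0.60348.
SiO2 (M=60.083): mol = 0.60483; Si = 0.60483, O = 1.20966.
ΣO = 2.41820; factor = 12/ΣO = 4.96237.
Mn apfu = 0.26446 × 4.96237 = 1.312.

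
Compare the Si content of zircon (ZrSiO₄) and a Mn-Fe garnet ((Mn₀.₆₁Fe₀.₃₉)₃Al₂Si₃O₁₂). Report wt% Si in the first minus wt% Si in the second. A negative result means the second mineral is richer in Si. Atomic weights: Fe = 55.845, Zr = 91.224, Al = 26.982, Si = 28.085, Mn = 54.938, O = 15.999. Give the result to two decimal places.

Si in ZrSiO₄: molar mass 183.305 g/mol; 1×28.085 = 28.085 g → 15.32 wt%.
Si in (Mn₀.₆₁Fe₀.₃₉)₃Al₂Si₃O₁₂: molar mass 496.082 g/mol; 3×28.085 = 84.255 g → 16.98 wt%.
Difference = 15.32 − 16.98 = -1.66 percentage points.

-1.66 percentage points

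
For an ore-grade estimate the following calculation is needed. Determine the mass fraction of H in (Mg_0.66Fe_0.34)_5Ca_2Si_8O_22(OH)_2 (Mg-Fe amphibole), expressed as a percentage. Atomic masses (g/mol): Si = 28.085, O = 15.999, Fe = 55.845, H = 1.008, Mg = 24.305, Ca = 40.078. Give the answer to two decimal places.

0.23 mass %

M((Mg_0.66Fe_0.34)_5Ca_2Si_8O_22(OH)_2) = 865.971 g/mol.
H contributes 2 × 1.008 = 2.016 g per mole.
2.016/865.971 = 0.0023 → 0.23%.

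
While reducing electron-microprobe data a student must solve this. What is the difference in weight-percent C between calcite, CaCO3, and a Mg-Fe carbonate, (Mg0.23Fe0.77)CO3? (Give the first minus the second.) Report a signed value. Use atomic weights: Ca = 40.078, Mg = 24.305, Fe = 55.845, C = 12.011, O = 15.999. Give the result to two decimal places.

First mineral: 12.011 g C in 100.086 g formula = 12.00 wt% C.
Second mineral: 12.011 g C in 108.599 g formula = 11.06 wt% C.
12.00% − 11.06% gives a difference of 0.94 percentage points.

0.94 percentage points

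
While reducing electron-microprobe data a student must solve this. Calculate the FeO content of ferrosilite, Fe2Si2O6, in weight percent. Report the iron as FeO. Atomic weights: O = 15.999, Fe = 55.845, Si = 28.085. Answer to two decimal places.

54.46 wt%

M(Fe2Si2O6) = 263.854 g/mol; M(FeO) = 71.844 g/mol.
Moles FeO per formula unit = 2 Fe ÷ 1 = 2.0000.
FeO fraction = (2.0000 × 71.844) / 263.854 = 143.688/263.854 = 0.5446.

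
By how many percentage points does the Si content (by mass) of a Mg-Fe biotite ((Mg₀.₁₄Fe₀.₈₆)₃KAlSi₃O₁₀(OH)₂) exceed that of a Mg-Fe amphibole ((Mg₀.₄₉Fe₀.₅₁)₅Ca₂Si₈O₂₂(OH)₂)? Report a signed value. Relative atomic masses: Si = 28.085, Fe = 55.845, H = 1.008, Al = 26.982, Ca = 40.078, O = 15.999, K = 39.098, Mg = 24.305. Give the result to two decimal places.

-8.27 percentage points

First mineral: 84.255 g Si in 498.627 g formula = 16.90 wt% Si.
Second mineral: 224.680 g Si in 892.780 g formula = 25.17 wt% Si.
16.90% − 25.17% gives a difference of -8.27 percentage points.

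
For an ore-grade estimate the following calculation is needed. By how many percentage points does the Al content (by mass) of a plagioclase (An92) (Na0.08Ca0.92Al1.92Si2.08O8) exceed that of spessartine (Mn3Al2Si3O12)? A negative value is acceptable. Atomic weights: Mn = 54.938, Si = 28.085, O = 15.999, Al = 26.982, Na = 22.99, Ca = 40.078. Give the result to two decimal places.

7.81 percentage points

First mineral: 51.805 g Al in 276.925 g formula = 18.71 wt% Al.
Second mineral: 53.964 g Al in 495.021 g formula = 10.90 wt% Al.
18.71% − 10.90% gives a difference of 7.81 percentage points.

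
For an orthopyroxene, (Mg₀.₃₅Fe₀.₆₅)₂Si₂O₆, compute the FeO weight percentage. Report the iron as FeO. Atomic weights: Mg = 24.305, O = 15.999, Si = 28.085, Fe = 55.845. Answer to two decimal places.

M((Mg₀.₃₅Fe₀.₆₅)₂Si₂O₆) = 241.776 g/mol; M(FeO) = 71.844 g/mol.
Moles FeO per formula unit = 1.30 Fe ÷ 1 = 1.3000.
FeO fraction = (1.3000 × 71.844) / 241.776 = 93.397/241.776 = 0.3863.

38.63 wt%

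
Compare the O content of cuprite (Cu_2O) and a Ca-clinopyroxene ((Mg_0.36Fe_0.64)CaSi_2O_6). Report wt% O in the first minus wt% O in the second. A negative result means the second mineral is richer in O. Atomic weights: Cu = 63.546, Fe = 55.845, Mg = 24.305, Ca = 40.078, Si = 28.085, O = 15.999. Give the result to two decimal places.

O in Cu_2O: molar mass 143.091 g/mol; 1×15.999 = 15.999 g → 11.18 wt%.
O in (Mg_0.36Fe_0.64)CaSi_2O_6: molar mass 236.733 g/mol; 6×15.999 = 95.994 g → 40.55 wt%.
Difference = 11.18 − 40.55 = -29.37 percentage points.

-29.37 percentage points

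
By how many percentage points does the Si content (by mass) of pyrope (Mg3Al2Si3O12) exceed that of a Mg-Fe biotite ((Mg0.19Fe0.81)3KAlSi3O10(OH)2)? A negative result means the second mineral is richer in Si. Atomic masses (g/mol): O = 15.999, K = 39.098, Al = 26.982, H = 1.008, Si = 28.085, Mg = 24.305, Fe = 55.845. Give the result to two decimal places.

3.84 percentage points

Si in Mg3Al2Si3O12: molar mass 403.122 g/mol; 3×28.085 = 84.255 g → 20.90 wt%.
Si in (Mg0.19Fe0.81)3KAlSi3O10(OH)2: molar mass 493.896 g/mol; 3×28.085 = 84.255 g → 17.06 wt%.
Difference = 20.90 − 17.06 = 3.84 percentage points.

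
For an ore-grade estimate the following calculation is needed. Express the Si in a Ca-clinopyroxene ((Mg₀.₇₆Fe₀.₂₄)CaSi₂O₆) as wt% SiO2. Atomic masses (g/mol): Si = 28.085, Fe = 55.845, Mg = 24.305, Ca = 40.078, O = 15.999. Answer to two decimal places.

Formula mass = 224.117 g/mol.
2 Si → 2.0000 mol SiO2 per formula unit; M(SiO2) = 60.083, so SiO2 mass = 120.166 g.
120.166/224.117 × 100 = 53.62 wt%.

53.62 wt%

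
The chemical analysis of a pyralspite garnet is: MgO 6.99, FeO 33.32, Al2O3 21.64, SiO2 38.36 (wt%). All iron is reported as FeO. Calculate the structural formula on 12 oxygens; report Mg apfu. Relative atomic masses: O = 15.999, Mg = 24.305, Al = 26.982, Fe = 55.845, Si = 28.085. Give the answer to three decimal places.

0.816 Mg apfu

MgO: 6.99/40.304 = 0.17343 mol → 0.17343 mol Mg, 0.17343 mol O.
FeO: 33.32/71.844 = 0.46378 mol → 0.46378 mol Fe, 0.46378 mol O.
Al2O3: 21.64/101.961 = 0.21224 mol → 0.42448 mol Al, 0.63672 mol O.
SiO2: 38.36/60.083 = 0.63845 mol → 0.63845 mol Si, 1.27690 mol O.
Total oxygen = 2.55083 mol. Normalization factor = 12/2.55083 = 4.70435.
Mg per 12 O = 0.17343 × 4.70435 = 0.816.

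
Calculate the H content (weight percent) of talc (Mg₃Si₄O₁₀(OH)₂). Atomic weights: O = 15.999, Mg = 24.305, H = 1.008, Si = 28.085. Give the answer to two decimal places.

0.53 weight percent

Molar mass of Mg₃Si₄O₁₀(OH)₂: 3×24.305 + 4×28.085 + 12×15.999 + 2×1.008 = 379.259 g/mol.
Mass of H per formula unit: 2 × 1.008 = 2.016 g.
Weight fraction H = 2.016 / 379.259 = 0.0053.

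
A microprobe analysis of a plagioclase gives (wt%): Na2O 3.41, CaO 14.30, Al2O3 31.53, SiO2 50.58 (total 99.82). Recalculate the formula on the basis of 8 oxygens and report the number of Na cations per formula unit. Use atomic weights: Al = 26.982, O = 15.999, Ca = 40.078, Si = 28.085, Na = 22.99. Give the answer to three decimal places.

Na2O (M=61.979): mol = 0.05502; Na = 0.11004, O = 0.05502.
CaO (M=56.077): mol = 0.25501; Ca = 0.25501, O = 0.25501.
Al2O3 (M=101.961): mol = 0.30924; Al = 0.61848, O = 0.92772.
SiO2 (M=60.083): mol = 0.84184; Si = 0.84184, O = 1.68368.
ΣO = 2.92143; factor = 8/ΣO = 2.73838.
Na apfu = 0.11004 × 2.73838 = 0.301.

0.301 Na apfu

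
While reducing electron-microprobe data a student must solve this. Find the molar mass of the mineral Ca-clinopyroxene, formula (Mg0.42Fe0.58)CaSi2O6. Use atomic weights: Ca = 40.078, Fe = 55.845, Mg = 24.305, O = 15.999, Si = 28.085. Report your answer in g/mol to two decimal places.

234.84 g/mol

Mg: 0.42 × 24.305 = 10.2081
Fe: 0.58 × 55.845 = 32.3901
Ca: 1 × 40.078 = 40.0780
Si: 2 × 28.085 = 56.1700
O: 6 × 15.999 = 95.9940
Summing the contributions gives the formula mass.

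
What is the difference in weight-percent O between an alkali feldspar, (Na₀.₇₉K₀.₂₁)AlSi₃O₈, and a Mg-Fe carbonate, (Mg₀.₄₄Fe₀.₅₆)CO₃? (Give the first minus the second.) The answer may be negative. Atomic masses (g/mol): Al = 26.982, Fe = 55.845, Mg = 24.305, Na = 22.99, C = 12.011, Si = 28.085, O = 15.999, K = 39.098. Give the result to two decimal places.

1.12 percentage points

O in (Na₀.₇₉K₀.₂₁)AlSi₃O₈: molar mass 265.602 g/mol; 8×15.999 = 127.992 g → 48.19 wt%.
O in (Mg₀.₄₄Fe₀.₅₆)CO₃: molar mass 101.975 g/mol; 3×15.999 = 47.997 g → 47.07 wt%.
Difference = 48.19 − 47.07 = 1.12 percentage points.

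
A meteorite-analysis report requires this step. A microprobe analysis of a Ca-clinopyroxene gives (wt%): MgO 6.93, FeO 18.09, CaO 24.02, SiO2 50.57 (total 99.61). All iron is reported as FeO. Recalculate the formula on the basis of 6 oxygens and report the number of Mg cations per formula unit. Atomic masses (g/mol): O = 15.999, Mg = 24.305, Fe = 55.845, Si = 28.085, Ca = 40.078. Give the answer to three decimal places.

MgO (M=40.304): mol = 0.17194; Mg = 0.17194, O = 0.17194.
FeO (M=71.844): mol = 0.25180; Fe = 0.25180, O = 0.25180.
CaO (M=56.077): mol = 0.42834; Ca = 0.42834, O = 0.42834.
SiO2 (M=60.083): mol = 0.84167; Si = 0.84167, O = 1.68334.
ΣO = 2.53542; factor = 6/ΣO = 2.36647.
Mg apfu = 0.17194 × 2.36647 = 0.407.

0.407 Mg apfu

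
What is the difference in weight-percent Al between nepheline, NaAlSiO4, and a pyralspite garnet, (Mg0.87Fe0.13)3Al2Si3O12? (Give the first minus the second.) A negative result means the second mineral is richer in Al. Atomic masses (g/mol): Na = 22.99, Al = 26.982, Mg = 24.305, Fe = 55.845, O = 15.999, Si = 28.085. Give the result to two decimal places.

6.00 percentage points

First mineral: 26.982 g Al in 142.053 g formula = 18.99 wt% Al.
Second mineral: 53.964 g Al in 415.423 g formula = 12.99 wt% Al.
18.99% − 12.99% gives a difference of 6.00 percentage points.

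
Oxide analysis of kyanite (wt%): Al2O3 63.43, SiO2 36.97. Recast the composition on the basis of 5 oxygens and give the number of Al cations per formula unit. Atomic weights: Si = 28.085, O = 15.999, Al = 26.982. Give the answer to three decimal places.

Al2O3 (M=101.961): mol = 0.62210; Al = 1.24420, O = 1.86630.
SiO2 (M=60.083): mol = 0.61532; Si = 0.61532, O = 1.23064.
ΣO = 3.09694; factor = 5/ΣO = 1.61450.
Al apfu = 1.24420 × 1.61450 = 2.009.

2.009 Al apfu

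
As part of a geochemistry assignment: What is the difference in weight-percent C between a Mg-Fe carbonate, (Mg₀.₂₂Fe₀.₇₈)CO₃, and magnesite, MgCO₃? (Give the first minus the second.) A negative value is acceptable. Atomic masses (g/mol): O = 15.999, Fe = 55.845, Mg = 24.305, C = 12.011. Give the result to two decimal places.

C in (Mg₀.₂₂Fe₀.₇₈)CO₃: molar mass 108.914 g/mol; 1×12.011 = 12.011 g → 11.03 wt%.
C in MgCO₃: molar mass 84.313 g/mol; 1×12.011 = 12.011 g → 14.25 wt%.
Difference = 11.03 − 14.25 = -3.22 percentage points.

-3.22 percentage points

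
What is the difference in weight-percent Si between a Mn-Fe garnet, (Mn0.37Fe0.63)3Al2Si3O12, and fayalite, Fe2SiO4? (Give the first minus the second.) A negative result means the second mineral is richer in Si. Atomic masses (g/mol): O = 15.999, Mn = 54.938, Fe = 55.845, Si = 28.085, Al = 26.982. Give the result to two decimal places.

3.18 percentage points

First mineral: 84.255 g Si in 496.735 g formula = 16.96 wt% Si.
Second mineral: 28.085 g Si in 203.771 g formula = 13.78 wt% Si.
16.96% − 13.78% gives a difference of 3.18 percentage points.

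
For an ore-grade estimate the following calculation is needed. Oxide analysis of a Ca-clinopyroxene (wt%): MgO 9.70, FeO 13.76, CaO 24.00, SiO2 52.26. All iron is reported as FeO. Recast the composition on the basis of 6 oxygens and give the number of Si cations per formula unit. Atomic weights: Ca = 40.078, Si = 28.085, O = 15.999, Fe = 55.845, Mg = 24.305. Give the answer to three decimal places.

2.007 Si apfu

MgO: 9.70/40.304 = 0.24067 mol → 0.24067 mol Mg, 0.24067 mol O.
FeO: 13.76/71.844 = 0.19153 mol → 0.19153 mol Fe, 0.19153 mol O.
CaO: 24.00/56.077 = 0.42798 mol → 0.42798 mol Ca, 0.42798 mol O.
SiO2: 52.26/60.083 = 0.86980 mol → 0.86980 mol Si, 1.73960 mol O.
Total oxygen = 2.59978 mol. Normalization factor = 6/2.59978 = 2.30789.
Si per 6 O = 0.86980 × 2.30789 = 2.007.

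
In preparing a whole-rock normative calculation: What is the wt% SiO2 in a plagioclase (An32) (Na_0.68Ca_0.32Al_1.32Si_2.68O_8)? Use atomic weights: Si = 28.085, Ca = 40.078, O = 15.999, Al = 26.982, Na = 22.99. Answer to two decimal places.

Formula mass = 267.334 g/mol.
2.68 Si → 2.6800 mol SiO2 per formula unit; M(SiO2) = 60.083, so SiO2 mass = 161.022 g.
161.022/267.334 × 100 = 60.23 wt%.

60.23 wt%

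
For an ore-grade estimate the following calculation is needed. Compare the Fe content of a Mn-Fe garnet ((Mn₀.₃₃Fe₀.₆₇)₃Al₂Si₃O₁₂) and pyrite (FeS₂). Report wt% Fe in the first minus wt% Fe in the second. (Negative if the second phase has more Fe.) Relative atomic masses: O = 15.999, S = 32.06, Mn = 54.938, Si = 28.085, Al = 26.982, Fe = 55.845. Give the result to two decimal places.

-23.96 percentage points

M((Mn₀.₃₃Fe₀.₆₇)₃Al₂Si₃O₁₂) = 496.844 g/mol, so wt% Fe = 112.248/496.844 × 100 = 22.59%.
M(FeS₂) = 119.965 g/mol, so wt% Fe = 55.845/119.965 × 100 = 46.55%.
22.59 − 46.55 = -23.96 pp.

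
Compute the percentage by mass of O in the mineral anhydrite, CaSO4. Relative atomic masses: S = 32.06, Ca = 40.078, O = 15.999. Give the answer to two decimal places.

M(CaSO4) = 136.134 g/mol.
O contributes 4 × 15.999 = 63.996 g per mole.
63.996/136.134 = 0.4701 → 47.01%.

47.01 weight percent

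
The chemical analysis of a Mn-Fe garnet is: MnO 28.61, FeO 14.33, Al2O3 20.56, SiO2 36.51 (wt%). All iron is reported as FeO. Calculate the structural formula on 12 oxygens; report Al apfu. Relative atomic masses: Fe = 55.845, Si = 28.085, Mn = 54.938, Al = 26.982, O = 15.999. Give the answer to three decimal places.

28.61 wt% MnO ÷ 70.937 g/mol = 0.40332 mol, giving 0.40332 Mn and 0.40332 O.
14.33 wt% FeO ÷ 71.844 g/mol = 0.19946 mol, giving 0.19946 Fe and 0.19946 O.
20.56 wt% Al2O3 ÷ 101.961 g/mol = 0.20165 mol, giving 0.40330 Al and 0.60495 O.
36.51 wt% SiO2 ÷ 60.083 g/mol = 0.60766 mol, giving 0.60766 Si and 1.21532 O.
Oxygen sums to 2.42305; scaling by 12/2.42305 = 4.95244 puts the formula on 12 O.
Al: 0.40330 × 4.95244 = 1.997 atoms per formula unit.

1.997 Al apfu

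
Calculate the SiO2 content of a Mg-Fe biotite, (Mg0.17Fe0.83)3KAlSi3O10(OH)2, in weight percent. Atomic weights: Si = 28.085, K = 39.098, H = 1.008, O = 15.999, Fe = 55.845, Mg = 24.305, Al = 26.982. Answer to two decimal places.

Molar mass of (Mg0.17Fe0.83)3KAlSi3O10(OH)2 = 0.51×24.305 + 2.49×55.845 + 1×39.098 + 1×26.982 + 3×28.085 + 12×15.999 + 2×1.008 = 495.789 g/mol.
Each formula unit contains 3 Si, equivalent to 3/1 = 3.0000 mol SiO2.
M(SiO2) = 1×28.085 + 2×15.999 = 60.083 g/mol.
Mass of SiO2 per formula unit = 3.0000 × 60.083 = 180.249 g.
SiO2 wt% = 180.249 / 495.789 × 100 = 36.36%.

36.36 wt%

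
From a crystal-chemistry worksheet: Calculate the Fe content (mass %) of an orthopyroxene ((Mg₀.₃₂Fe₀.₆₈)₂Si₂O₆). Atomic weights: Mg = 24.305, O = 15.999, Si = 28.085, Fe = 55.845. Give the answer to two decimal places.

M((Mg₀.₃₂Fe₀.₆₈)₂Si₂O₆) = 243.668 g/mol.
Fe contributes 1.36 × 55.845 = 75.949 g per mole.
75.949/243.668 = 0.3117 → 31.17%.

31.17 mass %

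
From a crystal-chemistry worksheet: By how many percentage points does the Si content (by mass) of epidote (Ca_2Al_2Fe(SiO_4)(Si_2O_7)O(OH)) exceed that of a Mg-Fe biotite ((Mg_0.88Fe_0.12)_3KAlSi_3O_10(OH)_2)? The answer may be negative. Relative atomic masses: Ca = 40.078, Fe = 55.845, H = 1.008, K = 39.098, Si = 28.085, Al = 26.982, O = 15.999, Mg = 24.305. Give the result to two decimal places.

First mineral: 84.255 g Si in 483.215 g formula = 17.44 wt% Si.
Second mineral: 84.255 g Si in 428.608 g formula = 19.66 wt% Si.
17.44% − 19.66% gives a difference of -2.22 percentage points.

-2.22 percentage points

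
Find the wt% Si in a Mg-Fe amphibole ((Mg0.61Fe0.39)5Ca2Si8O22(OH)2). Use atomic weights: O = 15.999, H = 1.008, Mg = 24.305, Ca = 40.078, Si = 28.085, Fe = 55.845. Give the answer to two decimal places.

25.71 mass %

Formula mass = 3.05×24.305 + 1.95×55.845 + 2×40.078 + 8×28.085 + 24×15.999 + 2×1.008 = 873.856 g/mol, of which 224.680 g is Si.
So Si makes up 224.680/873.856 = 0.2571 of the mass, i.e. 25.71%.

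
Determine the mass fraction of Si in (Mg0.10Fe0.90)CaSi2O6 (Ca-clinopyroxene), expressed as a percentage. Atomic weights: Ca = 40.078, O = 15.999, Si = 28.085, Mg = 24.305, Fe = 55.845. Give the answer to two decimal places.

22.93 wt%

M((Mg0.10Fe0.90)CaSi2O6) = 244.933 g/mol.
Si contributes 2 × 28.085 = 56.170 g per mole.
56.170/244.933 = 0.2293 → 22.93%.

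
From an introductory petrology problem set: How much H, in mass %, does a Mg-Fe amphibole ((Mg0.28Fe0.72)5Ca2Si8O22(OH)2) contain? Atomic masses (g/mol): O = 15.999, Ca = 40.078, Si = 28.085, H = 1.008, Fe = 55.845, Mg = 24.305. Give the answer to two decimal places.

0.22 mass %

M((Mg0.28Fe0.72)5Ca2Si8O22(OH)2) = 925.897 g/mol.
H contributes 2 × 1.008 = 2.016 g per mole.
2.016/925.897 = 0.0022 → 0.22%.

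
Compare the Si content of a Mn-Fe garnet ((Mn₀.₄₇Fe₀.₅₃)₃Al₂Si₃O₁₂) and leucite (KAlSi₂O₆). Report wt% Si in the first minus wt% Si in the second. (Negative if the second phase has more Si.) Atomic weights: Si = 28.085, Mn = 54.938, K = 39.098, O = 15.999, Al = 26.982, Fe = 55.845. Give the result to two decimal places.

M((Mn₀.₄₇Fe₀.₅₃)₃Al₂Si₃O₁₂) = 496.463 g/mol, so wt% Si = 84.255/496.463 × 100 = 16.97%.
M(KAlSi₂O₆) = 218.244 g/mol, so wt% Si = 56.170/218.244 × 100 = 25.74%.
16.97 − 25.74 = -8.77 pp.

-8.77 percentage points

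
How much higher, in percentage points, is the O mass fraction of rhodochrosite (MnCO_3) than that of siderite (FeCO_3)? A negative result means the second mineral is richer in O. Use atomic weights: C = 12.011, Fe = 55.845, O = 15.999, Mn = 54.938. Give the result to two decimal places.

O in MnCO_3: molar mass 114.946 g/mol; 3×15.999 = 47.997 g → 41.76 wt%.
O in FeCO_3: molar mass 115.853 g/mol; 3×15.999 = 47.997 g → 41.43 wt%.
Difference = 41.76 − 41.43 = 0.33 percentage points.

0.33 percentage points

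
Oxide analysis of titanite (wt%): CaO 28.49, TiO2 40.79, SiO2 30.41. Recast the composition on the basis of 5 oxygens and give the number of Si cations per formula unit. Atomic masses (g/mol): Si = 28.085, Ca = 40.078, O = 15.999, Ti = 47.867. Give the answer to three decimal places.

0.996 Si apfu

CaO: 28.49/56.077 = 0.50805 mol → 0.50805 mol Ca, 0.50805 mol O.
TiO2: 40.79/79.865 = 0.51074 mol → 0.51074 mol Ti, 1.02148 mol O.
SiO2: 30.41/60.083 = 0.50613 mol → 0.50613 mol Si, 1.01226 mol O.
Total oxygen = 2.54179 mol. Normalization factor = 5/2.54179 = 1.96712.
Si per 5 O = 0.50613 × 1.96712 = 0.996.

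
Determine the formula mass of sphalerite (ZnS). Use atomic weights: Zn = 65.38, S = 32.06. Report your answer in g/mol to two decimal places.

Zn: 1 × 65.38 = 65.3800
S: 1 × 32.06 = 32.0600
Summing the contributions gives the formula mass.

97.44 g/mol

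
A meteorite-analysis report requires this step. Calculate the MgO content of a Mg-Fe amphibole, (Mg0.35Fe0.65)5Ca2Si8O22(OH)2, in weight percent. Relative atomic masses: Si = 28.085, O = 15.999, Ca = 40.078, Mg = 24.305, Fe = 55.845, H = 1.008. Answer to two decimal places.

M((Mg0.35Fe0.65)5Ca2Si8O22(OH)2) = 914.858 g/mol; M(MgO) = 40.304 g/mol.
Moles MgO per formula unit = 1.75 Mg ÷ 1 = 1.7500.
MgO fraction = (1.7500 × 40.304) / 914.858 = 70.532/914.858 = 0.0771.

7.71 wt%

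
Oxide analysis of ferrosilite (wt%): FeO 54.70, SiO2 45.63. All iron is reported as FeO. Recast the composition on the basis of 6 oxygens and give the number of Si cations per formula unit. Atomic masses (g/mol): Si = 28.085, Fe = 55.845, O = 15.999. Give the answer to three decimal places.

FeO: 54.70/71.844 = 0.76137 mol → 0.76137 mol Fe, 0.76137 mol O.
SiO2: 45.63/60.083 = 0.75945 mol → 0.75945 mol Si, 1.51890 mol O.
Total oxygen = 2.28027 mol. Normalization factor = 6/2.28027 = 2.63127.
Si per 6 O = 0.75945 × 2.63127 = 1.998.

1.998 Si apfu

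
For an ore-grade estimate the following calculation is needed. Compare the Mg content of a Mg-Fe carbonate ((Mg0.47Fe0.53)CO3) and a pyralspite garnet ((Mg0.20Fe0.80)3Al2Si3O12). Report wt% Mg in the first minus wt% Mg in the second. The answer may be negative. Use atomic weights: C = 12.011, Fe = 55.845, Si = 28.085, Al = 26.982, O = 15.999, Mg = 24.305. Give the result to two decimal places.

Mg in (Mg0.47Fe0.53)CO3: molar mass 101.029 g/mol; 0.47×24.305 = 11.423 g → 11.31 wt%.
Mg in (Mg0.20Fe0.80)3Al2Si3O12: molar mass 478.818 g/mol; 0.60×24.305 = 14.583 g → 3.05 wt%.
Difference = 11.31 − 3.05 = 8.26 percentage points.

8.26 percentage points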